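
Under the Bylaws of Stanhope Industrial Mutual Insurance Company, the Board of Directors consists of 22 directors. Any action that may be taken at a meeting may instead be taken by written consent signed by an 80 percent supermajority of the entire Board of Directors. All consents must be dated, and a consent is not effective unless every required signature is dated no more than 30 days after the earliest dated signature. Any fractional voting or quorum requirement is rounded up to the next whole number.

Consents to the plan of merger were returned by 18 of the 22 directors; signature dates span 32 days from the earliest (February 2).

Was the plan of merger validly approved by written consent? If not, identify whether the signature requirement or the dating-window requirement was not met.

Not effective — dating-window requirement not satisfied.

Signatures required: an 80 percent supermajority of 22 — 4/5 of 22 = 17.60, rounded up to 18, so 18 needed; 18 signed. Sufficient.
Dating window: the latest signature is 32 days after the earliest; the limit is 30 days. Outside the window.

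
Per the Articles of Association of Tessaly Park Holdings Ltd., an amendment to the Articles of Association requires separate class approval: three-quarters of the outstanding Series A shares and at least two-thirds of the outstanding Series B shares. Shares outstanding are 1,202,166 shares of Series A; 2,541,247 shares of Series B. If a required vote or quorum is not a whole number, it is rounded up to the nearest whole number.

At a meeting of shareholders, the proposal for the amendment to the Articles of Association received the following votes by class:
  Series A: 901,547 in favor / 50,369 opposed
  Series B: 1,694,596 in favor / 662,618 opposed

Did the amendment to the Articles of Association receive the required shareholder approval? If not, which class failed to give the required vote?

Not approved — the Series A shares did not give the required vote.

Series A: 3/4 of 1202166 = 901624.50, rounded up to 901625; 901,625 required, 901,547 in favor — not approved.
Series B: 2/3 of 2541247 = 1694164.67, rounded up to 1694165; 1,694,165 required, 1,694,596 in favor — approved.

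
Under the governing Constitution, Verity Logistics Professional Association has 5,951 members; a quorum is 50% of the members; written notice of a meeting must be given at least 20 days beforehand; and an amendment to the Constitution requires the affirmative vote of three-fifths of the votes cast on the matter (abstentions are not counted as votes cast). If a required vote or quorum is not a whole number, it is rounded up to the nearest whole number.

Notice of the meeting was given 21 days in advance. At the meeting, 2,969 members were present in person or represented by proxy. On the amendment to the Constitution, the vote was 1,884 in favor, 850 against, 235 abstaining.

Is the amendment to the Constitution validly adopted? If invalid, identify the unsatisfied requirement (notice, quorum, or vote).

Notice: 21 days given; 20 required. Satisfied.
Quorum: 50% of 5,951 = 2,975.50, rounded up to 2,976; 2,969 present. Not satisfied.
Vote: requires three-fifths of the votes cast (2,969 − 235 abstaining = 2,734); 3/5 of 2734 = 1640.40, rounded up to 1641, so 1,641 needed; 1,884 in favor. Satisfied.

Invalid — quorum requirement not satisfied.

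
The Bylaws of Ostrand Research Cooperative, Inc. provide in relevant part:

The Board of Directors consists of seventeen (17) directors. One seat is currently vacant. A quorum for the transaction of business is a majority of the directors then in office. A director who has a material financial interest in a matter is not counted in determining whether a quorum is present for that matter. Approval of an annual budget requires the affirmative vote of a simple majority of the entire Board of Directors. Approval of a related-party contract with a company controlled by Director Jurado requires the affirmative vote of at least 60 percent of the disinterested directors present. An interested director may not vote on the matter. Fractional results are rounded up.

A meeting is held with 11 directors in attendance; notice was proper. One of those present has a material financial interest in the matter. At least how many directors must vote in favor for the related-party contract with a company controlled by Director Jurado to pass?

6

The related-party contract with a company controlled by Director Jurado requires three-fifths of the disinterested directors present (11 − 1 = 10).
3/5 of 10 = 6.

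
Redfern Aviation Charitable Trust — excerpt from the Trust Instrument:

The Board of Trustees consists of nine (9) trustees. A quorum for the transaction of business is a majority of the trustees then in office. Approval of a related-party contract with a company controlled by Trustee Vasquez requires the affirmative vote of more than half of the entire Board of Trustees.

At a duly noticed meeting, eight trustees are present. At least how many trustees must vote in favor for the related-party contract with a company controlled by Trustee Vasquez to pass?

5

The related-party contract with a company controlled by Trustee Vasquez requires a majority of the entire Board of Trustees (9).
A majority of 9 is 5.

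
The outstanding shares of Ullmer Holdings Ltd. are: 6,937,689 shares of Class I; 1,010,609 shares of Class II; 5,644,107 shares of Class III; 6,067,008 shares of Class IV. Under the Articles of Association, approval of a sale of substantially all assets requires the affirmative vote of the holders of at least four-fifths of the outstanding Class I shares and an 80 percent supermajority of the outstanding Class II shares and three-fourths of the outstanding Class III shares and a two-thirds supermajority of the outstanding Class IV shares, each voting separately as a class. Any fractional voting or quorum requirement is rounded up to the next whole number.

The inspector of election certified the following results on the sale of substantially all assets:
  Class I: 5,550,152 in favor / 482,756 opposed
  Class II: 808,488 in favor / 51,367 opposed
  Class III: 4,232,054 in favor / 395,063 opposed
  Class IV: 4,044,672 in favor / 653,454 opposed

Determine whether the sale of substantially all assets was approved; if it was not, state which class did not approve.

Class I: 4/5 of 6937689 = 5550151.20, rounded up to 5550152; 5,550,152 required, 5,550,152 in favor — approved.
Class II: 4/5 of 1010609 = 808487.20, rounded up to 808488; 808,488 required, 808,488 in favor — approved.
Class III: 3/4 of 5644107 = 4233080.25, rounded up to 4233081; 4,233,081 required, 4,232,054 in favor — not approved.
Class IV: 2/3 of 6067008 = 4044672; 4,044,672 required, 4,044,672 in favor — approved.

Not approved — the Class III shares did not give the required vote.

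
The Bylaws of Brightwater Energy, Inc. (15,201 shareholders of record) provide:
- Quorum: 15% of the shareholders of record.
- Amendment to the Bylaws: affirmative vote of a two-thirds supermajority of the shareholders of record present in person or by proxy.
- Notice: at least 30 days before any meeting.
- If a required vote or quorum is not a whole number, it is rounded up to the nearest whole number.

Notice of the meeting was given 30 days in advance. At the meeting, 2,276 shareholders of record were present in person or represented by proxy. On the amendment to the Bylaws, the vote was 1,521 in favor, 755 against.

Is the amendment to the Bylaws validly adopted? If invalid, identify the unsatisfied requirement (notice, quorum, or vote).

Invalid — quorum requirement not satisfied.

Notice: 30 days given; 30 required. Satisfied.
Quorum: 15% of 15,201 = 2,280.15, rounded up to 2,281; 2,276 present. Not satisfied.
Vote: requires two-thirds of those present (2,276); 2/3 of 2276 = 1517.33, rounded up to 1518, so 1,518 needed; 1,521 in favor. Satisfied.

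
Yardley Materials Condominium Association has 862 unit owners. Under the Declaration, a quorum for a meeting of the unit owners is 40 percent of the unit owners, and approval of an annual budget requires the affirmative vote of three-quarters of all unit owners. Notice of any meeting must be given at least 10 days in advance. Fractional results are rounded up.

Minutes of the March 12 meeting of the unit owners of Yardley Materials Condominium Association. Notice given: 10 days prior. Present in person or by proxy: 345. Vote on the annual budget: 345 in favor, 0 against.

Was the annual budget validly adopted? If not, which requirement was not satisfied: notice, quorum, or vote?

Invalid — vote requirement not satisfied.

Notice: 10 days given; 10 required. Satisfied.
Quorum: 40% of 862 = 344.80, rounded up to 345; 345 present. Satisfied.
Vote: requires three-fourths of all unit owners (862); 3/4 of 862 = 646.50, rounded up to 647, so 647 needed; 345 in favor. Not satisfied.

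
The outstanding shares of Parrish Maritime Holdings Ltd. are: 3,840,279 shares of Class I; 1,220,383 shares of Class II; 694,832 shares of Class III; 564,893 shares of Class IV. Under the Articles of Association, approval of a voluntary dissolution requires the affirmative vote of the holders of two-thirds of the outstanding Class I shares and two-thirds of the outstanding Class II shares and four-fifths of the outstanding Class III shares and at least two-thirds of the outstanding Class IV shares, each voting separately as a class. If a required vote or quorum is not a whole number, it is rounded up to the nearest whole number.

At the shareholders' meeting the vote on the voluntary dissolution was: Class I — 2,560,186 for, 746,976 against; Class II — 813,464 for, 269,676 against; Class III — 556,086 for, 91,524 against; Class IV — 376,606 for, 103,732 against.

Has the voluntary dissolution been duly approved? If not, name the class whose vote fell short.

Not approved — the Class II shares did not give the required vote.

Class I: 2/3 of 3840279 = 2560186; 2,560,186 required, 2,560,186 in favor — approved.
Class II: 2/3 of 1220383 = 813588.67, rounded up to 813589; 813,589 required, 813,464 in favor — not approved.
Class III: 4/5 of 694832 = 555865.60, rounded up to 555866; 555,866 required, 556,086 in favor — approved.
Class IV: 2/3 of 564893 = 376595.33, rounded up to 376596; 376,596 required, 376,606 in favor — approved.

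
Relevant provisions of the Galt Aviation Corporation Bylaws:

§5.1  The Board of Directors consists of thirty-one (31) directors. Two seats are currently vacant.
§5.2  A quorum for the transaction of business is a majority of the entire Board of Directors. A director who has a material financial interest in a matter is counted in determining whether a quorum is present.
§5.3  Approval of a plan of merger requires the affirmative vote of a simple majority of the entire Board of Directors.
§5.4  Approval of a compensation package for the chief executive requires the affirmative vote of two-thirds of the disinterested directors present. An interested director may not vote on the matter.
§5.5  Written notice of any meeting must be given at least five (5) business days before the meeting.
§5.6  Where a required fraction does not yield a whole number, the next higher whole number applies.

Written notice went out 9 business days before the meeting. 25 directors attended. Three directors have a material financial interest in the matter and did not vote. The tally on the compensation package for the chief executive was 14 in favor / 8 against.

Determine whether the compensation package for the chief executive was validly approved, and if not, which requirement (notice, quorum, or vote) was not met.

Notice: 9 business days given; 5 required (9 ≥ 5). Satisfied.
Quorum: 25 present (interested directors count toward quorum); quorum is 16. Satisfied.
Vote: the compensation package for the chief executive requires two-thirds of the disinterested directors present (25 − 3 = 22). 2/3 of 22 = 14.67, rounded up to 15, so 15 affirmative votes are needed; 14 voted in favor. Not satisfied.

Invalid — vote requirement not satisfied.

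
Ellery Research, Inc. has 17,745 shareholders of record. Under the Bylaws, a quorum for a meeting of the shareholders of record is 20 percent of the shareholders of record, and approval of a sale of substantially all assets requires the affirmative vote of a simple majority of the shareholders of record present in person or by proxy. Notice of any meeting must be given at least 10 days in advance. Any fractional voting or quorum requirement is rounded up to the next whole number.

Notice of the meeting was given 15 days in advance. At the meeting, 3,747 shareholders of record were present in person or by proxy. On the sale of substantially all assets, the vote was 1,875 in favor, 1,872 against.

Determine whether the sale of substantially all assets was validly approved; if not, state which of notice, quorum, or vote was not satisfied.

Notice: 15 days given; 10 required. Satisfied.
Quorum: 20% of 17,745 = 3,549; 3,747 present. Satisfied.
Vote: requires a majority of those present (3,747); a majority of 3747 is 1874, so 1,874 needed; 1,875 in favor. Satisfied.

Valid — all requirements satisfied.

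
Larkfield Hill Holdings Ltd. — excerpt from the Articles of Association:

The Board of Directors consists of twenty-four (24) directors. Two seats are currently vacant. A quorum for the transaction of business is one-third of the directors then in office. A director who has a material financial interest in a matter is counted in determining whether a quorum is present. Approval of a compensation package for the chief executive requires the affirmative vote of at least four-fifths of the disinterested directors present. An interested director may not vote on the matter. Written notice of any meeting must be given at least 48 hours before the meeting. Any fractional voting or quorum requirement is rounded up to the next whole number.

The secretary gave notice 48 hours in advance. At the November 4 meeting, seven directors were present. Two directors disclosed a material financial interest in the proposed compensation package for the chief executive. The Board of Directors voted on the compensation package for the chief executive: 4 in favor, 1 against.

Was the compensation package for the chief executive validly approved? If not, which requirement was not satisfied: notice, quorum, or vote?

Invalid — quorum requirement not satisfied.

Notice: 48 hours given; 48 required (48 ≥ 48). Satisfied.
Quorum: 7 present (interested directors count toward quorum); quorum is 8. Not satisfied.
Vote: the compensation package for the chief executive requires four-fifths of the disinterested directors present (7 − 2 = 5). 4/5 of 5 = 4, so 4 affirmative votes are needed; 4 voted in favor. Satisfied. (Moot — without a quorum no business can be validly transacted.)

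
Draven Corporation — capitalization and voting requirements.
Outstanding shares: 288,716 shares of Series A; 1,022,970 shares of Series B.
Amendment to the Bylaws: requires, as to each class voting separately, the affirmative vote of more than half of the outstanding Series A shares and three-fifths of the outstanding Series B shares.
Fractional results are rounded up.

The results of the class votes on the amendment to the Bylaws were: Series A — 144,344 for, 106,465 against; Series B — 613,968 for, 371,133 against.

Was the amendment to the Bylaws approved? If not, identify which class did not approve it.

Series A: a majority of 288716 is 144359; 144,359 required, 144,344 in favor — not approved.
Series B: 3/5 of 1022970 = 613782; 613,782 required, 613,968 in favor — approved.

Not approved — the Series A shares did not give the required vote.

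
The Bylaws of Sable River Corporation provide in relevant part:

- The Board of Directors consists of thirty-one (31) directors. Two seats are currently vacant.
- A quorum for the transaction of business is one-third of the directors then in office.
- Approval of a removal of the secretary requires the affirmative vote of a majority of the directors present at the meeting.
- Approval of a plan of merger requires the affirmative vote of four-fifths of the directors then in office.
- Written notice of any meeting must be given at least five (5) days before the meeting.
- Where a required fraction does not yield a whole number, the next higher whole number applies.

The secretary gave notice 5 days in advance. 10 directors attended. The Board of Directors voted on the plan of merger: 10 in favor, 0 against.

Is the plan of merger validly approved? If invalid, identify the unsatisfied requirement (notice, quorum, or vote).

Invalid — vote requirement not satisfied.

Notice: 5 days given; 5 required (5 ≥ 5). Satisfied.
Quorum: 10 present; quorum is 10. Satisfied.
Vote: the plan of merger requires four-fifths of the directors then in office (29). 4/5 of 29 = 23.20, rounded up to 24, so 24 affirmative votes are needed; 10 voted in favor. Not satisfied.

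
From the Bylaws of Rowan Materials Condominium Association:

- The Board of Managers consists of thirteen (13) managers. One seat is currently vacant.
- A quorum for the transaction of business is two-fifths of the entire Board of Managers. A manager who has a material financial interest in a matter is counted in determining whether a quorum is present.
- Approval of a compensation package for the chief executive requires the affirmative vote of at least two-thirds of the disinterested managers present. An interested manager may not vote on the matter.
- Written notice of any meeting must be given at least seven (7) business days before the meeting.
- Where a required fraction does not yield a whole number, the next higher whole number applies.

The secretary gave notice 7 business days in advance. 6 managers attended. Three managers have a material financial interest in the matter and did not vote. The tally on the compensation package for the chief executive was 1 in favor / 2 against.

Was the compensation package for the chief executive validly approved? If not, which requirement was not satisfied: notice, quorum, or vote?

Notice: 7 business days given; 7 required (7 ≥ 7). Satisfied.
Quorum: 6 present (interested managers count toward quorum); quorum is 6. Satisfied.
Vote: the compensation package for the chief executive requires two-thirds of the disinterested managers present (6 − 3 = 3). 2/3 of 3 = 2, so 2 affirmative votes are needed; 1 voted in favor. Not satisfied.

Invalid — vote requirement not satisfied.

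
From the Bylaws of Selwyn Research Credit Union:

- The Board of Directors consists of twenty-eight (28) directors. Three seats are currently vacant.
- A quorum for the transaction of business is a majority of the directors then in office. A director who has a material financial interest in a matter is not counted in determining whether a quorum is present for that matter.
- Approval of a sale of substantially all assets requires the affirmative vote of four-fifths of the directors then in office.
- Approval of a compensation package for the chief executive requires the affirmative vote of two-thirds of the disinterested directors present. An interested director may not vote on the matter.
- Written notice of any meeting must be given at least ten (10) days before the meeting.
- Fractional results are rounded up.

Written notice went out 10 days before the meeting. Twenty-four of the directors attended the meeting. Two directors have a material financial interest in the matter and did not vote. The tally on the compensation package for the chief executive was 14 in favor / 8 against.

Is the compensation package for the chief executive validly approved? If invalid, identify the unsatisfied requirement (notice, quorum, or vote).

Invalid — vote requirement not satisfied.

Notice: 10 days given; 10 required (10 ≥ 10). Satisfied.
Quorum: 24 present, but the 2 interested directors do not count, leaving 22. Quorum is 13. Satisfied.
Vote: the compensation package for the chief executive requires two-thirds of the disinterested directors present (24 − 2 = 22). 2/3 of 22 = 14.67, rounded up to 15, so 15 affirmative votes are needed; 14 voted in favor. Not satisfied.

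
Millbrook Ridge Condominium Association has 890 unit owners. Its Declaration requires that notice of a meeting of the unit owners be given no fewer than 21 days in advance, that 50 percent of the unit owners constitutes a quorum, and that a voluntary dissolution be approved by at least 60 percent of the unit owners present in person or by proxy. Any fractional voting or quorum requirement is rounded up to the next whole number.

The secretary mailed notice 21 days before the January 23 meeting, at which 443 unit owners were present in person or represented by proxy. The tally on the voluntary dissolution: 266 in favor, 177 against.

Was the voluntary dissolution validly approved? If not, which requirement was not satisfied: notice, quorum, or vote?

Notice: 21 days given; 21 required. Satisfied.
Quorum: 50% of 890 = 445; 443 present. Not satisfied.
Vote: requires three-fifths of those present (443); 3/5 of 443 = 265.80, rounded up to 266, so 266 needed; 266 in favor. Satisfied.

Invalid — quorum requirement not satisfied.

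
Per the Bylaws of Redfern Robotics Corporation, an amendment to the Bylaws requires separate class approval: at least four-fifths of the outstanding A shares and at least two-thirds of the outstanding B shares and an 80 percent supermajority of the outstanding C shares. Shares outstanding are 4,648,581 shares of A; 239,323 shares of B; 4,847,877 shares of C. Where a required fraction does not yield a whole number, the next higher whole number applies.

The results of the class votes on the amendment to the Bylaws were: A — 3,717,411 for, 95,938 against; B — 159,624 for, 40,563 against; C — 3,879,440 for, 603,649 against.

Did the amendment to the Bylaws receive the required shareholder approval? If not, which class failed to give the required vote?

A: 4/5 of 4648581 = 3718864.80, rounded up to 3718865; 3,718,865 required, 3,717,411 in favor — not approved.
B: 2/3 of 239323 = 159548.67, rounded up to 159549; 159,549 required, 159,624 in favor — approved.
C: 4/5 of 4847877 = 3878301.60, rounded up to 3878302; 3,878,302 required, 3,879,440 in favor — approved.

Not approved — the A shares did not give the required vote.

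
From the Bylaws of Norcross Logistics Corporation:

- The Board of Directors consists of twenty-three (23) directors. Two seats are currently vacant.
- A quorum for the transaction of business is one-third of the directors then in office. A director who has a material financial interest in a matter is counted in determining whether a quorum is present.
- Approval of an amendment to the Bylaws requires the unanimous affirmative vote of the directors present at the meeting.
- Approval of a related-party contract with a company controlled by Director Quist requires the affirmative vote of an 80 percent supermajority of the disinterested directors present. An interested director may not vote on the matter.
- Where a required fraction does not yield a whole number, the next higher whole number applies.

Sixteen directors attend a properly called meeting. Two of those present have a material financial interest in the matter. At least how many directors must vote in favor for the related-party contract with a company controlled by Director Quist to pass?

The related-party contract with a company controlled by Director Quist requires four-fifths of the disinterested directors present (16 − 2 = 14).
4/5 of 14 = 11.20, rounded up to 12.

12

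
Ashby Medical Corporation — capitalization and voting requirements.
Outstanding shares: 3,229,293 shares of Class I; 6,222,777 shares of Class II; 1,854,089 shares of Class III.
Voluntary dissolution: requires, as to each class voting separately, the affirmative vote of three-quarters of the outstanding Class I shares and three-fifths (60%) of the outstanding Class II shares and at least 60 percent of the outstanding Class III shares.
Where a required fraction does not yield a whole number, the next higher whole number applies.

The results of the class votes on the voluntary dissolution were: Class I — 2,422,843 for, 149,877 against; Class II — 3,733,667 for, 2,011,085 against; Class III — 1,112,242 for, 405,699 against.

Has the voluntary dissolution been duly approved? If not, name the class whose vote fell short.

Class I: 3/4 of 3229293 = 2421969.75, rounded up to 2421970; 2,421,970 required, 2,422,843 in favor — approved.
Class II: 3/5 of 6222777 = 3733666.20, rounded up to 3733667; 3,733,667 required, 3,733,667 in favor — approved.
Class III: 3/5 of 1854089 = 1112453.40, rounded up to 1112454; 1,112,454 required, 1,112,242 in favor — not approved.

Not approved — the Class III shares did not give the required vote.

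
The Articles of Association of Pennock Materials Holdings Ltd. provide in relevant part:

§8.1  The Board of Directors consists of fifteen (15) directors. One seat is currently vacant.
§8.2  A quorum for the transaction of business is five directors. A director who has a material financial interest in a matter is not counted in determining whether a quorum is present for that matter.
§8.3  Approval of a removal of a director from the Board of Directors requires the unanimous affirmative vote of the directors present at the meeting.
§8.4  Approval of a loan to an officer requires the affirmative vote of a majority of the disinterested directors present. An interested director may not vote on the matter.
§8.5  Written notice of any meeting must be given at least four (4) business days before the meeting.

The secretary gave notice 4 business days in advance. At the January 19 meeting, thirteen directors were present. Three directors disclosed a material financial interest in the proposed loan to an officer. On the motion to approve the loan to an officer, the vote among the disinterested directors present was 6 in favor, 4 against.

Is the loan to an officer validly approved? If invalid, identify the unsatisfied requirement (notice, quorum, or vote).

Valid — all requirements satisfied.

Notice: 4 business days given; 4 required (4 ≥ 4). Satisfied.
Quorum: 13 present, but the 3 interested directors do not count, leaving 10. Quorum is 5. Satisfied.
Vote: the loan to an officer requires a majority of the disinterested directors present (13 − 3 = 10). A majority of 10 is 6, so 6 affirmative votes are needed; 6 voted in favor. Satisfied.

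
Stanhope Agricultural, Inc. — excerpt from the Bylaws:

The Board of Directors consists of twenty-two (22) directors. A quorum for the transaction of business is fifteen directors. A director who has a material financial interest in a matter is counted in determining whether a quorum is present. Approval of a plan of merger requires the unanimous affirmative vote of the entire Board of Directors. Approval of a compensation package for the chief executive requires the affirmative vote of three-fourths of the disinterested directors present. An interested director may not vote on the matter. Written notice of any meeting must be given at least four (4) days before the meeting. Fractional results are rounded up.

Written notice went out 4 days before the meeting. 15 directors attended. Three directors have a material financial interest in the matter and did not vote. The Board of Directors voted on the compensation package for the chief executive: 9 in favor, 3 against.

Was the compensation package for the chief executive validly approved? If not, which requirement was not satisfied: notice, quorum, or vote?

Valid — all requirements satisfied.

Notice: 4 days given; 4 required (4 ≥ 4). Satisfied.
Quorum: 15 present (interested directors count toward quorum); quorum is 15. Satisfied.
Vote: the compensation package for the chief executive requires three-fourths of the disinterested directors present (15 − 3 = 12). 3/4 of 12 = 9, so 9 affirmative votes are needed; 9 voted in favor. Satisfied.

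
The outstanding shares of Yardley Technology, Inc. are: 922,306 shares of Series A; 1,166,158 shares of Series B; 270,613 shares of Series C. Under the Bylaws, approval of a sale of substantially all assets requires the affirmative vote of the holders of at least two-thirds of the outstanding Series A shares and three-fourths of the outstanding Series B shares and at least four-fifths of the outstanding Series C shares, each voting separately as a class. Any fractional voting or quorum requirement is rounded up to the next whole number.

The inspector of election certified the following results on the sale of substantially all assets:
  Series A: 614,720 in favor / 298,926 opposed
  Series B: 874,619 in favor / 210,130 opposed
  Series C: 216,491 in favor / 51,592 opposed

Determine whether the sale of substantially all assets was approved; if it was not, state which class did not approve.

Series A: 2/3 of 922306 = 614870.67, rounded up to 614871; 614,871 required, 614,720 in favor — not approved.
Series B: 3/4 of 1166158 = 874618.50, rounded up to 874619; 874,619 required, 874,619 in favor — approved.
Series C: 4/5 of 270613 = 216490.40, rounded up to 216491; 216,491 required, 216,491 in favor — approved.

Not approved — the Series A shares did not give the required vote.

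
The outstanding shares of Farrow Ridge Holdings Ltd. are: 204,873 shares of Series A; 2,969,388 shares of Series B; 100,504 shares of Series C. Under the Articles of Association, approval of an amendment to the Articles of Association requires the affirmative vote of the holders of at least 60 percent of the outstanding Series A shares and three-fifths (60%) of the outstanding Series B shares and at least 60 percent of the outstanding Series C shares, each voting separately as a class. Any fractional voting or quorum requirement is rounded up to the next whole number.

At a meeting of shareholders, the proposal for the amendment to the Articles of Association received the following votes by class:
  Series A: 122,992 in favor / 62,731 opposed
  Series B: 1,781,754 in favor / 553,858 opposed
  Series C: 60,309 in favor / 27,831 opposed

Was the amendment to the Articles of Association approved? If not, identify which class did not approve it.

Series A: 3/5 of 204873 = 122923.80, rounded up to 122924; 122,924 required, 122,992 in favor — approved.
Series B: 3/5 of 2969388 = 1781632.80, rounded up to 1781633; 1,781,633 required, 1,781,754 in favor — approved.
Series C: 3/5 of 100504 = 60302.40, rounded up to 60303; 60,303 required, 60,309 in favor — approved.

Approved — every class gave the required vote.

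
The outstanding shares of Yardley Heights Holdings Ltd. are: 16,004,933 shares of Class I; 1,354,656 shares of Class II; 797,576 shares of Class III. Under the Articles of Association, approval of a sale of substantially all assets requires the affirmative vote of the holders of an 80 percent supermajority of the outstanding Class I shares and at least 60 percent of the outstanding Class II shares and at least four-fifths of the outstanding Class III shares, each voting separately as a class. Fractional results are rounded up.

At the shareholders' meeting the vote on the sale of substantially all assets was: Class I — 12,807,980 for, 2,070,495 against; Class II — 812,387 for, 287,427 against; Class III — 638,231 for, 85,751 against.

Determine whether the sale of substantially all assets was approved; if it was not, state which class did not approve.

Not approved — the Class II shares did not give the required vote.

Class I: 4/5 of 16004933 = 12803946.40, rounded up to 12803947; 12,803,947 required, 12,807,980 in favor — approved.
Class II: 3/5 of 1354656 = 812793.60, rounded up to 812794; 812,794 required, 812,387 in favor — not approved.
Class III: 4/5 of 797576 = 638060.80, rounded up to 638061; 638,061 required, 638,231 in favor — approved.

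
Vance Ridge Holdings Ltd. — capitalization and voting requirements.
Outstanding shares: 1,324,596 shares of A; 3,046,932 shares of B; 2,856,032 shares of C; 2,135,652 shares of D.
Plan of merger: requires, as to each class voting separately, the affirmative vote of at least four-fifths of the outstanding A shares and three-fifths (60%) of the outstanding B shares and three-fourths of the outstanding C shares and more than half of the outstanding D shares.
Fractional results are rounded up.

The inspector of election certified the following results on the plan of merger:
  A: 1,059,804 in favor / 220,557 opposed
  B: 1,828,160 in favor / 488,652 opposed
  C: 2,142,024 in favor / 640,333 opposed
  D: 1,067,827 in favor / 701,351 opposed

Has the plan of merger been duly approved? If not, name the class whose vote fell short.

A: 4/5 of 1324596 = 1059676.80, rounded up to 1059677; 1,059,677 required, 1,059,804 in favor — approved.
B: 3/5 of 3046932 = 1828159.20, rounded up to 1828160; 1,828,160 required, 1,828,160 in favor — approved.
C: 3/4 of 2856032 = 2142024; 2,142,024 required, 2,142,024 in favor — approved.
D: a majority of 2135652 is 1067827; 1,067,827 required, 1,067,827 in favor — approved.

Approved — every class gave the required vote.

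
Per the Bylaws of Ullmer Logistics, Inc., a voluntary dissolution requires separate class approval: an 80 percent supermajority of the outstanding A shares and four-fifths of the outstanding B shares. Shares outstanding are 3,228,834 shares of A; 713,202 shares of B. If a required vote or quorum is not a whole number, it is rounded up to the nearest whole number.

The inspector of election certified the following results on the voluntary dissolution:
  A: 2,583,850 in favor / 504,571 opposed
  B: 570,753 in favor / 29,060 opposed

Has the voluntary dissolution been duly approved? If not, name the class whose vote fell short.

A: 4/5 of 3228834 = 2583067.20, rounded up to 2583068; 2,583,068 required, 2,583,850 in favor — approved.
B: 4/5 of 713202 = 570561.60, rounded up to 570562; 570,562 required, 570,753 in favor — approved.

Approved — every class gave the required vote.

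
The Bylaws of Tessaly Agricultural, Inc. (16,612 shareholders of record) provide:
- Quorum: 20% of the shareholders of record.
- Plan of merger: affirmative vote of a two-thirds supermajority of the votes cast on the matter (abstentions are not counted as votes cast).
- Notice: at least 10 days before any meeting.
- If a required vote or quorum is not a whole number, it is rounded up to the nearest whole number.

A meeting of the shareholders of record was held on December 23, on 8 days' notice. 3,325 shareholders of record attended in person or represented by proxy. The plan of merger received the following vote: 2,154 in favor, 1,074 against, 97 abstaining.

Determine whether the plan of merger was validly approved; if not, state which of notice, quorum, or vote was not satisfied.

Notice: 8 days given; 10 required. Not satisfied.
Quorum: 20% of 16,612 = 3,322.40, rounded up to 3,323; 3,325 present. Satisfied.
Vote: requires two-thirds of the votes cast (3,325 − 97 abstaining = 3,228); 2/3 of 3228 = 2152, so 2,152 needed; 2,154 in favor. Satisfied.

Invalid — notice requirement not satisfied.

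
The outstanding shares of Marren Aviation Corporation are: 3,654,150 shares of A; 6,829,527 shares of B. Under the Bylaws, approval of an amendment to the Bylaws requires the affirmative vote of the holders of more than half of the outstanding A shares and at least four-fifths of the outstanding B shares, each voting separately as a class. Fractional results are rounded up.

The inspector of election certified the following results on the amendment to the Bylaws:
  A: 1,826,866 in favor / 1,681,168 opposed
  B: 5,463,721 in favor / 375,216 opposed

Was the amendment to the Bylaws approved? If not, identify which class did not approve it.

Not approved — the A shares did not give the required vote.

A: a majority of 3654150 is 1827076; 1,827,076 required, 1,826,866 in favor — not approved.
B: 4/5 of 6829527 = 5463621.60, rounded up to 5463622; 5,463,622 required, 5,463,721 in favor — approved.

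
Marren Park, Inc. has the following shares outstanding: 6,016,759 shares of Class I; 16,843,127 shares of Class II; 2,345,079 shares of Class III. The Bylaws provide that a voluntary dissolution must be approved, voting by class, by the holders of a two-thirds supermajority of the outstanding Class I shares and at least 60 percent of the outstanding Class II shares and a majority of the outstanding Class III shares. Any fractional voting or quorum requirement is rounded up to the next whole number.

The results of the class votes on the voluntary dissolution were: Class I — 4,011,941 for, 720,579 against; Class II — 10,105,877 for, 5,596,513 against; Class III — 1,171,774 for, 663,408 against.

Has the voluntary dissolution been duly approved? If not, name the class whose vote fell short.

Class I: 2/3 of 6016759 = 4011172.67, rounded up to 4011173; 4,011,173 required, 4,011,941 in favor — approved.
Class II: 3/5 of 16843127 = 10105876.20, rounded up to 10105877; 10,105,877 required, 10,105,877 in favor — approved.
Class III: a majority of 2345079 is 1172540; 1,172,540 required, 1,171,774 in favor — not approved.

Not approved — the Class III shares did not give the required vote.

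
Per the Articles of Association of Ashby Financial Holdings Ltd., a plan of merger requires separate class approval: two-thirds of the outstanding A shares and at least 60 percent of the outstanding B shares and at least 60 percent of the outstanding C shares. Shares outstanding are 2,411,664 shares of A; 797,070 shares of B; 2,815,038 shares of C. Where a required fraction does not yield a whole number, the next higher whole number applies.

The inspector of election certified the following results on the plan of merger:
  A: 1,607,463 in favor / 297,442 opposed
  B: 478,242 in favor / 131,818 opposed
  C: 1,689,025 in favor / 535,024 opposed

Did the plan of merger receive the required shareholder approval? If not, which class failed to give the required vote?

A: 2/3 of 2411664 = 1607776; 1,607,776 required, 1,607,463 in favor — not approved.
B: 3/5 of 797070 = 478242; 478,242 required, 478,242 in favor — approved.
C: 3/5 of 2815038 = 1689022.80, rounded up to 1689023; 1,689,023 required, 1,689,025 in favor — approved.

Not approved — the A shares did not give the required vote.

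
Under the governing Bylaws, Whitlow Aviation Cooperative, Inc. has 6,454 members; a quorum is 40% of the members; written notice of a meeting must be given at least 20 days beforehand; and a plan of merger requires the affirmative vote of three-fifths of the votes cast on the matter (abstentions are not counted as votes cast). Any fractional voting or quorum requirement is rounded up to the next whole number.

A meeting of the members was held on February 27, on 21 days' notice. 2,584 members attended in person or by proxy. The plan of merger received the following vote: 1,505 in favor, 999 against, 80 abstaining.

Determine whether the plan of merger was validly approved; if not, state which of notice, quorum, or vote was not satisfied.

Notice: 21 days given; 20 required. Satisfied.
Quorum: 40% of 6,454 = 2,581.60, rounded up to 2,582; 2,584 present. Satisfied.
Vote: requires three-fifths of the votes cast (2,584 − 80 abstaining = 2,504); 3/5 of 2504 = 1502.40, rounded up to 1503, so 1,503 needed; 1,505 in favor. Satisfied.

Valid — all requirements satisfied.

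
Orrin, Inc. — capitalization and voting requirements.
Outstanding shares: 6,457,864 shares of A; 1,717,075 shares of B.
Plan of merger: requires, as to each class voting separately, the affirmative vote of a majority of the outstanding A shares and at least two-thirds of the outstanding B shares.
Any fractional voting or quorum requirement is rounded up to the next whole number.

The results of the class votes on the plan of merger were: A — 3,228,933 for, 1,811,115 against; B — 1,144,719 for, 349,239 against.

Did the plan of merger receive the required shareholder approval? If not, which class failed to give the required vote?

Approved — every class gave the required vote.

A: a majority of 6457864 is 3228933; 3,228,933 required, 3,228,933 in favor — approved.
B: 2/3 of 1717075 = 1144716.67, rounded up to 1144717; 1,144,717 required, 1,144,719 in favor — approved.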